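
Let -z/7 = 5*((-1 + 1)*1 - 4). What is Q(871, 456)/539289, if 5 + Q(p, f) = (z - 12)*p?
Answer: 12387/59921 ≈ 0.20672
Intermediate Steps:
z = 140 (z = -35*((-1 + 1)*1 - 4) = -35*(0*1 - 4) = -35*(0 - 4) = -35*(-4) = -7*(-20) = 140)
Q(p, f) = -5 + 128*p (Q(p, f) = -5 + (140 - 12)*p = -5 + 128*p)
Q(871, 456)/539289 = (-5 + 128*871)/539289 = (-5 + 111488)*(1/539289) = 111483*(1/539289) = 12387/59921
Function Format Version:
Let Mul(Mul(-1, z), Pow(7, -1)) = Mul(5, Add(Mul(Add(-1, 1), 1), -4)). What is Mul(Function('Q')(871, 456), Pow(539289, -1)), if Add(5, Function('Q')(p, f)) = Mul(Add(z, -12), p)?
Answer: Rational(12387, 59921) ≈ 0.20672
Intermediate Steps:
z = 140 (z = Mul(-7, Mul(5, Add(Mul(Add(-1, 1), 1), -4))) = Mul(-7, Mul(5, Add(Mul(0, 1), -4))) = Mul(-7, Mul(5, Add(0, -4))) = Mul(-7, Mul(5, -4)) = Mul(-7, -20) = 140)
Function('Q')(p, f) = Add(-5, Mul(128, p)) (Function('Q')(p, f) = Add(-5, Mul(Add(140, -12), p)) = Add(-5, Mul(128, p)))
Mul(Function('Q')(871, 456), Pow(539289, -1)) = Mul(Add(-5, Mul(128, 871)), Pow(539289, -1)) = Mul(Add(-5, 111488), Rational(1, 539289)) = Mul(111483, Rational(1, 539289)) = Rational(12387, 59921)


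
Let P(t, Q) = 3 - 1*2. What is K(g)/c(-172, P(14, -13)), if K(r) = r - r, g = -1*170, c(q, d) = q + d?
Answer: 0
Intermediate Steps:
P(t, Q) = 1 (P(t, Q) = 3 - 2 = 1)
c(q, d) = d + q
g = -170
K(r) = 0
K(g)/c(-172, P(14, -13)) = 0/(1 - 172) = 0/(-171) = 0*(-1/171) = 0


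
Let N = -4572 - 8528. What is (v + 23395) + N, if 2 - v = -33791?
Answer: 44088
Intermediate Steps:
v = 33793 (v = 2 - 1*(-33791) = 2 + 33791 = 33793)
N = -13100
(v + 23395) + N = (33793 + 23395) - 13100 = 57188 - 13100 = 44088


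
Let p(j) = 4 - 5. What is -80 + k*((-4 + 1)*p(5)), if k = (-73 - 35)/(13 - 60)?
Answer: -3436/47 ≈ -73.106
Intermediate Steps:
p(j) = -1
k = 108/47 (k = -108/(-47) = -108*(-1/47) = 108/47 ≈ 2.2979)
-80 + k*((-4 + 1)*p(5)) = -80 + 108*((-4 + 1)*(-1))/47 = -80 + 108*(-3*(-1))/47 = -80 + (108/47)*3 = -80 + 324/47 = -3436/47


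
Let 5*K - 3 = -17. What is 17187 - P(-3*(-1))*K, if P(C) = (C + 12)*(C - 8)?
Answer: 16977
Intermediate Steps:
K = -14/5 (K = ⅗ + (⅕)*(-17) = ⅗ - 17/5 = -14/5 ≈ -2.8000)
P(C) = (-8 + C)*(12 + C) (P(C) = (12 + C)*(-8 + C) = (-8 + C)*(12 + C))
17187 - P(-3*(-1))*K = 17187 - (-96 + (-3*(-1))² + 4*(-3*(-1)))*(-14)/5 = 17187 - (-96 + 3² + 4*3)*(-14)/5 = 17187 - (-96 + 9 + 12)*(-14)/5 = 17187 - (-75)*(-14)/5 = 17187 - 1*210 = 17187 - 210 = 16977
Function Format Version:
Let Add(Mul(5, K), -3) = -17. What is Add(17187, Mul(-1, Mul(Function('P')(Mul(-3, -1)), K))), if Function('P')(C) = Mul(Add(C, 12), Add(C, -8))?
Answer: 16977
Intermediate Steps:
K = Rational(-14, 5) (K = Add(Rational(3, 5), Mul(Rational(1, 5), -17)) = Add(Rational(3, 5), Rational(-17, 5)) = Rational(-14, 5) ≈ -2.8000)
Function('P')(C) = Mul(Add(-8, C), Add(12, C)) (Function('P')(C) = Mul(Add(12, C), Add(-8, C)) = Mul(Add(-8, C), Add(12, C)))
Add(17187, Mul(-1, Mul(Function('P')(Mul(-3, -1)), K))) = Add(17187, Mul(-1, Mul(Add(-96, Pow(Mul(-3, -1), 2), Mul(4, Mul(-3, -1))), Rational(-14, 5)))) = Add(17187, Mul(-1, Mul(Add(-96, Pow(3, 2), Mul(4, 3)), Rational(-14, 5)))) = Add(17187, Mul(-1, Mul(Add(-96, 9, 12), Rational(-14, 5)))) = Add(17187, Mul(-1, Mul(-75, Rational(-14, 5)))) = Add(17187, Mul(-1, 210)) = Add(17187, -210) = 16977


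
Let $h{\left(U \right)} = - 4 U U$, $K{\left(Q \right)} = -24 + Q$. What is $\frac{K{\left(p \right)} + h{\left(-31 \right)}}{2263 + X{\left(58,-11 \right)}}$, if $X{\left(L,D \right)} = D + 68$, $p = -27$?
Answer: $- \frac{779}{464} \approx -1.6789$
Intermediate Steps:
$X{\left(L,D \right)} = 68 + D$
$h{\left(U \right)} = - 4 U^{2}$
$\frac{K{\left(p \right)} + h{\left(-31 \right)}}{2263 + X{\left(58,-11 \right)}} = \frac{\left(-24 - 27\right) - 4 \left(-31\right)^{2}}{2263 + \left(68 - 11\right)} = \frac{-51 - 3844}{2263 + 57} = \frac{-51 - 3844}{2320} = \left(-3895\right) \frac{1}{2320} = - \frac{779}{464}$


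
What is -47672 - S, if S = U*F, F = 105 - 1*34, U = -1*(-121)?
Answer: -56263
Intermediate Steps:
U = 121
F = 71 (F = 105 - 34 = 71)
S = 8591 (S = 121*71 = 8591)
-47672 - S = -47672 - 1*8591 = -47672 - 8591 = -56263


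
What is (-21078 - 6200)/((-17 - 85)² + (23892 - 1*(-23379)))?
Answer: -27278/57675 ≈ -0.47296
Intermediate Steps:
(-21078 - 6200)/((-17 - 85)² + (23892 - 1*(-23379))) = -27278/((-102)² + (23892 + 23379)) = -27278/(10404 + 47271) = -27278/57675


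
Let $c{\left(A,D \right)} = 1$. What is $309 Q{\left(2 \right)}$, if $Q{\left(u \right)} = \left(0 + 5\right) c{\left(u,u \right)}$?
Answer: $1545$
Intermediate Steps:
$Q{\left(u \right)} = 5$ ($Q{\left(u \right)} = \left(0 + 5\right) 1 = 5 \cdot 1 = 5$)
$309 Q{\left(2 \right)} = 309 \cdot 5 = 1545$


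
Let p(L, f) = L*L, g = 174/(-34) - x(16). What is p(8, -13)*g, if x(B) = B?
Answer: -22976/17 ≈ -1351.5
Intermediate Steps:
g = -359/17 (g = 174/(-34) - 1*16 = 174*(-1/34) - 16 = -87/17 - 16 = -359/17 ≈ -21.118)
p(L, f) = L²
p(8, -13)*g = 8²*(-359/17) = 64*(-359/17) = -22976/17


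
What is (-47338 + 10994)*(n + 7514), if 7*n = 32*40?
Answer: -279734576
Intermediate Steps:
n = 1280/7 (n = (32*40)/7 = (1/7)*1280 = 1280/7 ≈ 182.86)
(-47338 + 10994)*(n + 7514) = (-47338 + 10994)*(1280/7 + 7514) = -36344*53878/7 = -279734576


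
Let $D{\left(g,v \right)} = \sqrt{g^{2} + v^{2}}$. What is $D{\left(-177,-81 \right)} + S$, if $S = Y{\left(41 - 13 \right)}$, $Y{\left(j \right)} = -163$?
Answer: $-163 + 3 \sqrt{4210} \approx 31.654$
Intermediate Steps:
$S = -163$
$D{\left(-177,-81 \right)} + S = \sqrt{\left(-177\right)^{2} + \left(-81\right)^{2}} - 163 = \sqrt{31329 + 6561} - 163 = \sqrt{37890} - 163 = 3 \sqrt{4210} - 163 = -163 + 3 \sqrt{4210}$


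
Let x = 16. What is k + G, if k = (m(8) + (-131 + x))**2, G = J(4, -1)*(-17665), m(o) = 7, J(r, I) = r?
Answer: -58996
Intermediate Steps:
G = -70660 (G = 4*(-17665) = -70660)
k = 11664 (k = (7 + (-131 + 16))**2 = (7 - 115)**2 = (-108)**2 = 11664)
k + G = 11664 - 70660 = -58996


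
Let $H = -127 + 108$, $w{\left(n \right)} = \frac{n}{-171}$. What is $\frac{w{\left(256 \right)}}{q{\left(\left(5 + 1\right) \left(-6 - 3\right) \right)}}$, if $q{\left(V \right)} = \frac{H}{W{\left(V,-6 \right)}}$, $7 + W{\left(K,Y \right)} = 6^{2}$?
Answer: $\frac{7424}{3249} \approx 2.285$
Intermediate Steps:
$w{\left(n \right)} = - \frac{n}{171}$ ($w{\left(n \right)} = n \left(- \frac{1}{171}\right) = - \frac{n}{171}$)
$W{\left(K,Y \right)} = 29$ ($W{\left(K,Y \right)} = -7 + 6^{2} = -7 + 36 = 29$)
$H = -19$
$q{\left(V \right)} = - \frac{19}{29}$
$\frac{w{\left(256 \right)}}{q{\left(\left(5 + 1\right) \left(-6 - 3\right) \right)}} = \frac{\left(- \frac{1}{171}\right) 256}{- \frac{19}{29}} = \left(- \frac{256}{171}\right) \left(- \frac{29}{19}\right) = \frac{7424}{3249}$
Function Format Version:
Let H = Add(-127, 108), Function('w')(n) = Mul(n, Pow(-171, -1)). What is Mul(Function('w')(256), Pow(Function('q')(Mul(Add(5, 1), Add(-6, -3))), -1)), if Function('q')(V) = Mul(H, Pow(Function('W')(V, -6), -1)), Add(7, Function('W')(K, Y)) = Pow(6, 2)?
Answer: Rational(7424, 3249) ≈ 2.2850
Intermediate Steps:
Function('w')(n) = Mul(Rational(-1, 171), n) (Function('w')(n) = Mul(n, Rational(-1, 171)) = Mul(Rational(-1, 171), n))
Function('W')(K, Y) = 29 (Function('W')(K, Y) = Add(-7, Pow(6, 2)) = Add(-7, 36) = 29)
H = -19
Function('q')(V) = Rational(-19, 29) (Function('q')(V) = Mul(-19, Pow(29, -1)) = Mul(-19, Rational(1, 29)) = Rational(-19, 29))
Mul(Function('w')(256), Pow(Function('q')(Mul(Add(5, 1), Add(-6, -3))), -1)) = Mul(Mul(Rational(-1, 171), 256), Pow(Rational(-19, 29), -1)) = Mul(Rational(-256, 171), Rational(-29, 19)) = Rational(7424, 3249)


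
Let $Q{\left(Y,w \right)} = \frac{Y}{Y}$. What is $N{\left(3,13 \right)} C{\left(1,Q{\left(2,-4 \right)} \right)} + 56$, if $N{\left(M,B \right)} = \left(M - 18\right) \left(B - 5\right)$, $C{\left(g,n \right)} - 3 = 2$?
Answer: $-544$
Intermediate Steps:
$Q{\left(Y,w \right)} = 1$
$C{\left(g,n \right)} = 5$ ($C{\left(g,n \right)} = 3 + 2 = 5$)
$N{\left(M,B \right)} = \left(-18 + M\right) \left(-5 + B\right)$
$N{\left(3,13 \right)} C{\left(1,Q{\left(2,-4 \right)} \right)} + 56 = \left(90 - 234 - 15 + 13 \cdot 3\right) 5 + 56 = \left(90 - 234 - 15 + 39\right) 5 + 56 = \left(-120\right) 5 + 56 = -600 + 56 = -544$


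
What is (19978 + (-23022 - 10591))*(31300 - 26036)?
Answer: -71774640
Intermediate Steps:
(19978 + (-23022 - 10591))*(31300 - 26036) = (19978 - 33613)*5264 = -13635*5264 = -71774640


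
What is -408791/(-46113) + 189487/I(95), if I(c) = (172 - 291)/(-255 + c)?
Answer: 1398098891089/5487447 ≈ 2.5478e+5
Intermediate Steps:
I(c) = -119/(-255 + c)
-408791/(-46113) + 189487/I(95) = -408791/(-46113) + 189487/((-119/(-255 + 95))) = -408791*(-1/46113) + 189487/((-119/(-160))) = 408791/46113 + 189487/((-119*(-1/160))) = 408791/46113 + 189487/(119/160) = 408791/46113 + 189487*(160/119) = 408791/46113 + 30317920/119 = 1398098891089/5487447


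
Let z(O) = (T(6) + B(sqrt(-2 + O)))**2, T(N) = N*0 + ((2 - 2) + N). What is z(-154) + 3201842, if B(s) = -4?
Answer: 3201846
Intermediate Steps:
T(N) = N (T(N) = 0 + (0 + N) = 0 + N = N)
z(O) = 4 (z(O) = (6 - 4)**2 = 2**2 = 4)
z(-154) + 3201842 = 4 + 3201842 = 3201846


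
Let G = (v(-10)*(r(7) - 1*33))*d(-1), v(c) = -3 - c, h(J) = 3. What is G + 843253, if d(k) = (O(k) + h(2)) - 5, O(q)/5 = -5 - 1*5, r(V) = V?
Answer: 852717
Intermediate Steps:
O(q) = -50 (O(q) = 5*(-5 - 1*5) = 5*(-5 - 5) = 5*(-10) = -50)
d(k) = -52 (d(k) = (-50 + 3) - 5 = -47 - 5 = -52)
G = 9464 (G = ((-3 - 1*(-10))*(7 - 1*33))*(-52) = ((-3 + 10)*(7 - 33))*(-52) = (7*(-26))*(-52) = -182*(-52) = 9464)
G + 843253 = 9464 + 843253 = 852717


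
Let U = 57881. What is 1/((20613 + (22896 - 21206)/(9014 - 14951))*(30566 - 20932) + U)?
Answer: 5937/1179330314591 ≈ 5.0342e-9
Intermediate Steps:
1/((20613 + (22896 - 21206)/(9014 - 14951))*(30566 - 20932) + U) = 1/((20613 + (22896 - 21206)/(9014 - 14951))*(30566 - 20932) + 57881) = 1/((20613 + 1690/(-5937))*9634 + 57881) = 1/((20613 + 1690*(-1/5937))*9634 + 57881) = 1/((20613 - 1690/5937)*9634 + 57881) = 1/((122377691/5937)*9634 + 57881) = 1/(1178986675094/5937 + 57881) = 1/(1179330314591/5937) = 5937/1179330314591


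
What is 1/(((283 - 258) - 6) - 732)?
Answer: -1/713 ≈ -0.0014025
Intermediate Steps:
1/(((283 - 258) - 6) - 732) = 1/((25 - 6) - 732) = 1/(19 - 732) = 1/(-713) = -1/713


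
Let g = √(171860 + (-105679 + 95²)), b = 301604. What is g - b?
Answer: -301604 + √75206 ≈ -3.0133e+5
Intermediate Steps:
g = √75206 (g = √(171860 + (-105679 + 9025)) = √(171860 - 96654) = √75206 ≈ 274.24)
g - b = √75206 - 1*301604 = √75206 - 301604 = -301604 + √75206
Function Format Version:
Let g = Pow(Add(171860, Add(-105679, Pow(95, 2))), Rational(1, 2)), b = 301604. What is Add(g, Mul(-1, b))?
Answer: Add(-301604, Pow(75206, Rational(1, 2))) ≈ -3.0133e+5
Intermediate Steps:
g = Pow(75206, Rational(1, 2)) (g = Pow(Add(171860, Add(-105679, 9025)), Rational(1, 2)) = Pow(Add(171860, -96654), Rational(1, 2)) = Pow(75206, Rational(1, 2)) ≈ 274.24)
Add(g, Mul(-1, b)) = Add(Pow(75206, Rational(1, 2)), Mul(-1, 301604)) = Add(Pow(75206, Rational(1, 2)), -301604) = Add(-301604, Pow(75206, Rational(1, 2)))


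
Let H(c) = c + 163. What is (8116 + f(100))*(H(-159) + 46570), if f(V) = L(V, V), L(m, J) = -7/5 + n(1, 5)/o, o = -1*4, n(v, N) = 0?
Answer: 1889646902/5 ≈ 3.7793e+8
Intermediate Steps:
o = -4
L(m, J) = -7/5 (L(m, J) = -7/5 + 0/(-4) = -7*⅕ + 0*(-¼) = -7/5 + 0 = -7/5)
H(c) = 163 + c
f(V) = -7/5
(8116 + f(100))*(H(-159) + 46570) = (8116 - 7/5)*((163 - 159) + 46570) = 40573*(4 + 46570)/5 = (40573/5)*46574 = 1889646902/5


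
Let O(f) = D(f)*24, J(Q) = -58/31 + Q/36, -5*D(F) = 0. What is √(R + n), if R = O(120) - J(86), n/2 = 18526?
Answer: √1281833074/186 ≈ 192.49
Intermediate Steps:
D(F) = 0 (D(F) = -⅕*0 = 0)
J(Q) = -58/31 + Q/36 (J(Q) = -58*1/31 + Q*(1/36) = -58/31 + Q/36)
n = 37052 (n = 2*18526 = 37052)
O(f) = 0 (O(f) = 0*24 = 0)
R = -289/558 (R = 0 - (-58/31 + (1/36)*86) = 0 - (-58/31 + 43/18) = 0 - 1*289/558 = 0 - 289/558 = -289/558 ≈ -0.51792)
√(R + n) = √(-289/558 + 37052) = √(20674727/558) = √1281833074/186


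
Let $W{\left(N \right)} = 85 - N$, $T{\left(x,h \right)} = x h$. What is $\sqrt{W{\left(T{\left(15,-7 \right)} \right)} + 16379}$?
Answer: $3 \sqrt{1841} \approx 128.72$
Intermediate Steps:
$T{\left(x,h \right)} = h x$
$\sqrt{W{\left(T{\left(15,-7 \right)} \right)} + 16379} = \sqrt{\left(85 - \left(-7\right) 15\right) + 16379} = \sqrt{\left(85 - -105\right) + 16379} = \sqrt{\left(85 + 105\right) + 16379} = \sqrt{190 + 16379} = \sqrt{16569} = 3 \sqrt{1841}$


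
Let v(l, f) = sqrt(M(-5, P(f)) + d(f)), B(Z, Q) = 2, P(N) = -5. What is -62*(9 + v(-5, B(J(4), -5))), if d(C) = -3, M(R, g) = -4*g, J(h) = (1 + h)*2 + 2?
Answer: -558 - 62*sqrt(17) ≈ -813.63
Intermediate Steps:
J(h) = 4 + 2*h (J(h) = (2 + 2*h) + 2 = 4 + 2*h)
v(l, f) = sqrt(17) (v(l, f) = sqrt(-4*(-5) - 3) = sqrt(20 - 3) = sqrt(17))
-62*(9 + v(-5, B(J(4), -5))) = -62*(9 + sqrt(17)) = -558 - 62*sqrt(17)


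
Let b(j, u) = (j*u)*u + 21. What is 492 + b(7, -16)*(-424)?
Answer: -768220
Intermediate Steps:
b(j, u) = 21 + j*u**2 (b(j, u) = j*u**2 + 21 = 21 + j*u**2)
492 + b(7, -16)*(-424) = 492 + (21 + 7*(-16)**2)*(-424) = 492 + (21 + 7*256)*(-424) = 492 + (21 + 1792)*(-424) = 492 + 1813*(-424) = 492 - 768712 = -768220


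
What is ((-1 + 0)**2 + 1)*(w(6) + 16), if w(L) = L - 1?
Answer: 42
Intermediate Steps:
w(L) = -1 + L
((-1 + 0)**2 + 1)*(w(6) + 16) = ((-1 + 0)**2 + 1)*((-1 + 6) + 16) = ((-1)**2 + 1)*(5 + 16) = (1 + 1)*21 = 2*21 = 42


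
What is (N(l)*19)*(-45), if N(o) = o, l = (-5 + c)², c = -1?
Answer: -30780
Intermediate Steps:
l = 36 (l = (-5 - 1)² = (-6)² = 36)
(N(l)*19)*(-45) = (36*19)*(-45) = 684*(-45) = -30780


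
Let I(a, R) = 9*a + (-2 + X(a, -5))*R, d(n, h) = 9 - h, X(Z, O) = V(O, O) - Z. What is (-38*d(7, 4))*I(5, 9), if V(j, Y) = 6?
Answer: -6840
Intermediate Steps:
X(Z, O) = 6 - Z
I(a, R) = 9*a + R*(4 - a) (I(a, R) = 9*a + (-2 + (6 - a))*R = 9*a + (4 - a)*R = 9*a + R*(4 - a))
(-38*d(7, 4))*I(5, 9) = (-38*(9 - 1*4))*(4*9 + 9*5 - 1*9*5) = (-38*(9 - 4))*(36 + 45 - 45) = -38*5*36 = -190*36 = -6840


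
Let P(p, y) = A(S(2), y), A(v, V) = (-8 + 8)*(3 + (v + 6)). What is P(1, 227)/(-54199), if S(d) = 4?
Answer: 0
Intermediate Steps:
A(v, V) = 0 (A(v, V) = 0*(3 + (6 + v)) = 0*(9 + v) = 0)
P(p, y) = 0
P(1, 227)/(-54199) = 0/(-54199) = 0*(-1/54199) = 0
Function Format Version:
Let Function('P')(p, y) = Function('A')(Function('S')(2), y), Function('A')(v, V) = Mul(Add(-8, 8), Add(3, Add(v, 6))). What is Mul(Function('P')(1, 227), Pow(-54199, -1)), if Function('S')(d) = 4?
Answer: 0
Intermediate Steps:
Function('A')(v, V) = 0 (Function('A')(v, V) = Mul(0, Add(3, Add(6, v))) = Mul(0, Add(9, v)) = 0)
Function('P')(p, y) = 0
Mul(Function('P')(1, 227), Pow(-54199, -1)) = Mul(0, Pow(-54199, -1)) = Mul(0, Rational(-1, 54199)) = 0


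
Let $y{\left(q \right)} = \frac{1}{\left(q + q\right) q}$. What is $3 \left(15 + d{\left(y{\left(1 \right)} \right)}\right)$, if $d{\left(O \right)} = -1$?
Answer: $42$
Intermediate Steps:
$y{\left(q \right)} = \frac{1}{2 q^{2}}$ ($y{\left(q \right)} = \frac{1}{2 q q} = \frac{\frac{1}{2} \frac{1}{q}}{q} = \frac{1}{2 q^{2}}$)
$3 \left(15 + d{\left(y{\left(1 \right)} \right)}\right) = 3 \left(15 - 1\right) = 3 \cdot 14 = 42$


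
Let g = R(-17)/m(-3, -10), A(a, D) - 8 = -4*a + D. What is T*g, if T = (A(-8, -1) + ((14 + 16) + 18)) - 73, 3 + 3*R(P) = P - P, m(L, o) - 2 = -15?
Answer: 14/13 ≈ 1.0769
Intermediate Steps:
m(L, o) = -13 (m(L, o) = 2 - 15 = -13)
R(P) = -1 (R(P) = -1 + (P - P)/3 = -1 + (1/3)*0 = -1 + 0 = -1)
A(a, D) = 8 + D - 4*a (A(a, D) = 8 + (-4*a + D) = 8 + (D - 4*a) = 8 + D - 4*a)
T = 14 (T = ((8 - 1 - 4*(-8)) + ((14 + 16) + 18)) - 73 = ((8 - 1 + 32) + (30 + 18)) - 73 = (39 + 48) - 73 = 87 - 73 = 14)
g = 1/13 (g = -1/(-13) = -1*(-1/13) = 1/13 ≈ 0.076923)
T*g = 14*(1/13) = 14/13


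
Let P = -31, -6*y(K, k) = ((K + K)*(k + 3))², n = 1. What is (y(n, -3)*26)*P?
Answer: 0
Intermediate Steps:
y(K, k) = -2*K²*(3 + k)²/3 (y(K, k) = -(K + K)²*(k + 3)²/6 = -4*K²*(3 + k)²/6 = -2*K²*(3 + k)²/3)
(y(n, -3)*26)*P = (-⅔*1²*(3 - 3)²*26)*(-31) = (-⅔*1*0²*26)*(-31) = (-⅔*1*0*26)*(-31) = (0*26)*(-31) = 0*(-31) = 0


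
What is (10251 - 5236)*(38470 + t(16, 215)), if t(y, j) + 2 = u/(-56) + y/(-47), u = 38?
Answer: 253872073205/1316 ≈ 1.9291e+8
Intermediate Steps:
t(y, j) = -75/28 - y/47 (t(y, j) = -2 + (38/(-56) + y/(-47)) = -2 + (38*(-1/56) + y*(-1/47)) = -2 + (-19/28 - y/47) = -75/28 - y/47)
(10251 - 5236)*(38470 + t(16, 215)) = (10251 - 5236)*(38470 + (-75/28 - 1/47*16)) = 5015*(38470 + (-75/28 - 16/47)) = 5015*(38470 - 3973/1316) = 5015*(50622547/1316) = 253872073205/1316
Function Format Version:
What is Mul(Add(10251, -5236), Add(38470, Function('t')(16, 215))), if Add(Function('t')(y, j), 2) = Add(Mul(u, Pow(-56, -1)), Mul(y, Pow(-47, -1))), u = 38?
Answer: Rational(253872073205, 1316) ≈ 1.9291e+8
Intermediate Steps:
Function('t')(y, j) = Add(Rational(-75, 28), Mul(Rational(-1, 47), y)) (Function('t')(y, j) = Add(-2, Add(Mul(38, Pow(-56, -1)), Mul(y, Pow(-47, -1)))) = Add(-2, Add(Mul(38, Rational(-1, 56)), Mul(y, Rational(-1, 47)))) = Add(-2, Add(Rational(-19, 28), Mul(Rational(-1, 47), y))) = Add(Rational(-75, 28), Mul(Rational(-1, 47), y)))
Mul(Add(10251, -5236), Add(38470, Function('t')(16, 215))) = Mul(Add(10251, -5236), Add(38470, Add(Rational(-75, 28), Mul(Rational(-1, 47), 16)))) = Mul(5015, Add(38470, Add(Rational(-75, 28), Rational(-16, 47)))) = Mul(5015, Add(38470, Rational(-3973, 1316))) = Mul(5015, Rational(50622547, 1316)) = Rational(253872073205, 1316)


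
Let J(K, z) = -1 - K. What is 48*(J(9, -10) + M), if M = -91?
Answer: -4848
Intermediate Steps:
48*(J(9, -10) + M) = 48*((-1 - 1*9) - 91) = 48*((-1 - 9) - 91) = 48*(-10 - 91) = 48*(-101) = -4848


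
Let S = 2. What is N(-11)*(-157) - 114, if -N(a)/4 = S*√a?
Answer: -114 + 1256*I*√11 ≈ -114.0 + 4165.7*I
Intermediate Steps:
N(a) = -8*√a
N(-11)*(-157) - 114 = -8*I*√11*(-157) - 114 = 1256*I*√11 - 114 = -114 + 1256*I*√11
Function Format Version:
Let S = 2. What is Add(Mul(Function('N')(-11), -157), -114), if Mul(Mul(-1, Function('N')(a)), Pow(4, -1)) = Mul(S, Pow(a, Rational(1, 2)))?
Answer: Add(-114, Mul(1256, I, Pow(11, Rational(1, 2)))) ≈ Add(-114.00, Mul(4165.7, I))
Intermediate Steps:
Function('N')(a) = Mul(-8, Pow(a, Rational(1, 2))) (Function('N')(a) = Mul(-4, Mul(2, Pow(a, Rational(1, 2)))) = Mul(-8, Pow(a, Rational(1, 2))))
Add(Mul(Function('N')(-11), -157), -114) = Add(Mul(Mul(-8, Pow(-11, Rational(1, 2))), -157), -114) = Add(Mul(Mul(-8, Mul(I, Pow(11, Rational(1, 2)))), -157), -114) = Add(Mul(Mul(-8, I, Pow(11, Rational(1, 2))), -157), -114) = Add(Mul(1256, I, Pow(11, Rational(1, 2))), -114) = Add(-114, Mul(1256, I, Pow(11, Rational(1, 2))))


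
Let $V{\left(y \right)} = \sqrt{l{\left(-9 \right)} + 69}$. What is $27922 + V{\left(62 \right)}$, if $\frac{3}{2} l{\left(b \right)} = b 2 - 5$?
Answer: $27922 + \frac{\sqrt{483}}{3} \approx 27929.0$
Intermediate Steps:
$l{\left(b \right)} = - \frac{10}{3} + \frac{4 b}{3}$ ($l{\left(b \right)} = \frac{2 \left(b 2 - 5\right)}{3} = \frac{2 \left(2 b - 5\right)}{3} = \frac{2 \left(-5 + 2 b\right)}{3} = - \frac{10}{3} + \frac{4 b}{3}$)
$V{\left(y \right)} = \frac{\sqrt{483}}{3}$ ($V{\left(y \right)} = \sqrt{\left(- \frac{10}{3} + \frac{4}{3} \left(-9\right)\right) + 69} = \sqrt{\left(- \frac{10}{3} - 12\right) + 69} = \sqrt{- \frac{46}{3} + 69} = \sqrt{\frac{161}{3}} = \frac{\sqrt{483}}{3}$)
$27922 + V{\left(62 \right)} = 27922 + \frac{\sqrt{483}}{3}$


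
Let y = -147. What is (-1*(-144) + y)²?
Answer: 9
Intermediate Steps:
(-1*(-144) + y)² = (-1*(-144) - 147)² = (144 - 147)² = (-3)² = 9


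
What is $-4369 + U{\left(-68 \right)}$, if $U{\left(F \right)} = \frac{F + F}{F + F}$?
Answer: $-4368$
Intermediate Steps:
$U{\left(F \right)} = 1$ ($U{\left(F \right)} = \frac{2 F}{2 F} = 2 F \frac{1}{2 F} = 1$)
$-4369 + U{\left(-68 \right)} = -4369 + 1 = -4368$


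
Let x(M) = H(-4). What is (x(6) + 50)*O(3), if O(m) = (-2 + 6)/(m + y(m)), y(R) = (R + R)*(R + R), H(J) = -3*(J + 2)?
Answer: 224/39 ≈ 5.7436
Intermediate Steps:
H(J) = -6 - 3*J (H(J) = -3*(2 + J) = -6 - 3*J)
y(R) = 4*R**2 (y(R) = (2*R)*(2*R) = 4*R**2)
O(m) = 4/(m + 4*m**2) (O(m) = (-2 + 6)/(m + 4*m**2) = 4/(m + 4*m**2))
x(M) = 6 (x(M) = -6 - 3*(-4) = -6 + 12 = 6)
(x(6) + 50)*O(3) = (6 + 50)*(4/(3*(1 + 4*3))) = 56*(4*(1/3)/(1 + 12)) = 56*(4*(1/3)/13) = 56*(4*(1/3)*(1/13)) = 56*(4/39) = 224/39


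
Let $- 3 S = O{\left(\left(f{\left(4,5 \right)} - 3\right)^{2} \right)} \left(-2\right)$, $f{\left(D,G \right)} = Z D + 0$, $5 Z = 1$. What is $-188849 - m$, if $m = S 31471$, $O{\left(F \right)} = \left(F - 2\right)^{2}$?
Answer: $- \frac{671382497}{1875} \approx -3.5807 \cdot 10^{5}$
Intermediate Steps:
$Z = \frac{1}{5}$ ($Z = \frac{1}{5} \cdot 1 = \frac{1}{5} \approx 0.2$)
$f{\left(D,G \right)} = \frac{D}{5}$ ($f{\left(D,G \right)} = \frac{D}{5} + 0 = \frac{D}{5}$)
$O{\left(F \right)} = \left(-2 + F\right)^{2}$
$S = \frac{10082}{1875}$ ($S = - \frac{\left(-2 + \left(\frac{1}{5} \cdot 4 - 3\right)^{2}\right)^{2} \left(-2\right)}{3} = - \frac{\left(-2 + \left(\frac{4}{5} - 3\right)^{2}\right)^{2} \left(-2\right)}{3} = - \frac{\left(-2 + \left(- \frac{11}{5}\right)^{2}\right)^{2} \left(-2\right)}{3} = - \frac{\left(-2 + \frac{121}{25}\right)^{2} \left(-2\right)}{3} = - \frac{\left(\frac{71}{25}\right)^{2} \left(-2\right)}{3} = - \frac{\frac{5041}{625} \left(-2\right)}{3} = \left(- \frac{1}{3}\right) \left(- \frac{10082}{625}\right) = \frac{10082}{1875} \approx 5.3771$)
$m = \frac{317290622}{1875}$ ($m = \frac{10082}{1875} \cdot 31471 = \frac{317290622}{1875} \approx 1.6922 \cdot 10^{5}$)
$-188849 - m = -188849 - \frac{317290622}{1875} = - \frac{671382497}{1875}$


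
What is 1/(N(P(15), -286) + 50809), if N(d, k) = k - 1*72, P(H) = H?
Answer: 1/50451 ≈ 1.9821e-5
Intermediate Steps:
N(d, k) = -72 + k (N(d, k) = k - 72 = -72 + k)
1/(N(P(15), -286) + 50809) = 1/((-72 - 286) + 50809) = 1/(-358 + 50809) = 1/50451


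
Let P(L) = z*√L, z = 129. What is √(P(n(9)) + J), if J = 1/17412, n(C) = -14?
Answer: √(4353 + 9777482244*I*√14)/8706 ≈ 15.535 + 15.535*I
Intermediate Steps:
P(L) = 129*√L
J = 1/17412 ≈ 5.7432e-5
√(P(n(9)) + J) = √(129*√(-14) + 1/17412) = √(129*(I*√14) + 1/17412) = √(129*I*√14 + 1/17412) = √(1/17412 + 129*I*√14)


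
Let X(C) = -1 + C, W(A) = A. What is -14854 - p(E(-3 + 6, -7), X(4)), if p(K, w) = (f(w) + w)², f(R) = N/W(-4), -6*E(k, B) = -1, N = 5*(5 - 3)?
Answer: -59417/4 ≈ -14854.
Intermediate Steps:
N = 10 (N = 5*2 = 10)
E(k, B) = ⅙ (E(k, B) = -⅙*(-1) = ⅙)
f(R) = -5/2 (f(R) = 10/(-4) = 10*(-¼) = -5/2)
p(K, w) = (-5/2 + w)²
-14854 - p(E(-3 + 6, -7), X(4)) = -14854 - (-5 + 2*(-1 + 4))²/4 = -14854 - (-5 + 2*3)²/4 = -14854 - (-5 + 6)²/4 = -14854 - 1²/4 = -14854 - 1/4 = -14854 - 1*¼ = -14854 - ¼ = -59417/4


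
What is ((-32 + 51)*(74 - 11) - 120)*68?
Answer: 73236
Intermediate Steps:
((-32 + 51)*(74 - 11) - 120)*68 = (19*63 - 120)*68 = (1197 - 120)*68 = 1077*68 = 73236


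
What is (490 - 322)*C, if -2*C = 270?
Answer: -22680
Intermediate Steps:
C = -135 (C = -½*270 = -135)
(490 - 322)*C = (490 - 322)*(-135) = 168*(-135) = -22680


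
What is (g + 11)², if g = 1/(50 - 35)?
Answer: 27556/225 ≈ 122.47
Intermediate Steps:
g = 1/15 ≈ 0.066667
(g + 11)² = (1/15 + 11)² = (166/15)² = 27556/225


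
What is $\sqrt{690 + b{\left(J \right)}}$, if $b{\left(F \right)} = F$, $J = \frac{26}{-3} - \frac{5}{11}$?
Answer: $\frac{\sqrt{741477}}{33} \approx 26.094$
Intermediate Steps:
$J = - \frac{301}{33}$ ($J = 26 \left(- \frac{1}{3}\right) - \frac{5}{11} = - \frac{26}{3} - \frac{5}{11} = - \frac{301}{33} \approx -9.1212$)
$\sqrt{690 + b{\left(J \right)}} = \sqrt{690 - \frac{301}{33}} = \sqrt{\frac{22469}{33}} = \frac{\sqrt{741477}}{33}$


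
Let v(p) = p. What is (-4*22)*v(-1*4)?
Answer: 352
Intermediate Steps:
(-4*22)*v(-1*4) = (-4*22)*(-1*4) = -88*(-4) = 352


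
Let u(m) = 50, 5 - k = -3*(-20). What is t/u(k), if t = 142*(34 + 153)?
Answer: 13277/25 ≈ 531.08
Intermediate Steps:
t = 26554 (t = 142*187 = 26554)
k = -55 (k = 5 - (-3)*(-20) = 5 - 1*60 = 5 - 60 = -55)
t/u(k) = 26554/50 = 26554*(1/50) = 13277/25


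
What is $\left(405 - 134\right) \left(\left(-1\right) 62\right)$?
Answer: $-16802$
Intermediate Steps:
$\left(405 - 134\right) \left(\left(-1\right) 62\right) = 271 \left(-62\right) = -16802$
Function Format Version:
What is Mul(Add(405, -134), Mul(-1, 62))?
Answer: -16802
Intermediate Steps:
Mul(Add(405, -134), Mul(-1, 62)) = Mul(271, -62) = -16802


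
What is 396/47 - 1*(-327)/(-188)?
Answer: 1257/188 ≈ 6.6862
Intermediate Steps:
396/47 - 1*(-327)/(-188) = 396*(1/47) + 327*(-1/188) = 396/47 - 327/188 = 1257/188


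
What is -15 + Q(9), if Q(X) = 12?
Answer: -3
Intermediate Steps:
-15 + Q(9) = -15 + 12 = -3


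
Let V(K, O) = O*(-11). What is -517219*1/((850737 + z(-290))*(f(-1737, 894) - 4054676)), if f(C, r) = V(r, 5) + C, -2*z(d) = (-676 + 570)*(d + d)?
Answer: 517219/3326291590596 ≈ 1.5549e-7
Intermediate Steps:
V(K, O) = -11*O
z(d) = 106*d (z(d) = -(-676 + 570)*(d + d)/2 = -(-53)*2*d = -(-106)*d = 106*d)
f(C, r) = -55 + C (f(C, r) = -11*5 + C = -55 + C)
-517219*1/((850737 + z(-290))*(f(-1737, 894) - 4054676)) = -517219*1/((850737 + 106*(-290))*((-55 - 1737) - 4054676)) = -517219*1/((-1792 - 4054676)*(850737 - 30740)) = -517219/((-4056468*819997)) = -517219/(-3326291590596) = -517219*(-1/3326291590596) = 517219/3326291590596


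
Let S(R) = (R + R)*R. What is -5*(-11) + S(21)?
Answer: 937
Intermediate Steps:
S(R) = 2*R² (S(R) = (2*R)*R = 2*R²)
-5*(-11) + S(21) = -5*(-11) + 2*21² = 55 + 2*441 = 55 + 882 = 937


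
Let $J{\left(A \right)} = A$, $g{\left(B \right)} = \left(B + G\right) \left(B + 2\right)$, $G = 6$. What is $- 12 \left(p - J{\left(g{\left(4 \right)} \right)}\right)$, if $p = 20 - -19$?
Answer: $252$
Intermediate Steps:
$g{\left(B \right)} = \left(2 + B\right) \left(6 + B\right)$ ($g{\left(B \right)} = \left(B + 6\right) \left(B + 2\right) = \left(6 + B\right) \left(2 + B\right) = \left(2 + B\right) \left(6 + B\right)$)
$p = 39$ ($p = 20 + 19 = 39$)
$- 12 \left(p - J{\left(g{\left(4 \right)} \right)}\right) = - 12 \left(39 - \left(12 + 4^{2} + 8 \cdot 4\right)\right) = - 12 \left(39 - \left(12 + 16 + 32\right)\right) = - 12 \left(39 - 60\right) = \left(-12\right) \left(-21\right) = 252$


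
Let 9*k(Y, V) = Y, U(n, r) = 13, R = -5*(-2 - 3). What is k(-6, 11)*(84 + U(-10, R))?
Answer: -194/3 ≈ -64.667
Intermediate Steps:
R = 25 (R = -5*(-5) = 25)
k(Y, V) = Y/9
k(-6, 11)*(84 + U(-10, R)) = ((⅑)*(-6))*(84 + 13) = -⅔*97 = -194/3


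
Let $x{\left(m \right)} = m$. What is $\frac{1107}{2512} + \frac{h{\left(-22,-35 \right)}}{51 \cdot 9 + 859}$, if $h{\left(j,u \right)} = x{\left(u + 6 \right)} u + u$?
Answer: $\frac{1960393}{1655408} \approx 1.1842$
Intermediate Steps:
$h{\left(j,u \right)} = u + u \left(6 + u\right)$ ($h{\left(j,u \right)} = \left(u + 6\right) u + u = \left(6 + u\right) u + u = u \left(6 + u\right) + u = u + u \left(6 + u\right)$)
$\frac{1107}{2512} + \frac{h{\left(-22,-35 \right)}}{51 \cdot 9 + 859} = \frac{1107}{2512} + \frac{\left(-35\right) \left(7 - 35\right)}{51 \cdot 9 + 859} = 1107 \cdot \frac{1}{2512} + \frac{\left(-35\right) \left(-28\right)}{459 + 859} = \frac{1107}{2512} + \frac{980}{1318} = \frac{1107}{2512} + 980 \cdot \frac{1}{1318} = \frac{1107}{2512} + \frac{490}{659} = \frac{1960393}{1655408}$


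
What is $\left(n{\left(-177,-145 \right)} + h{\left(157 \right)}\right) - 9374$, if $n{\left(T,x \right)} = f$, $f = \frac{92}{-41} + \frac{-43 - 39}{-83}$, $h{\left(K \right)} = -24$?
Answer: $- \frac{31985668}{3403} \approx -9399.3$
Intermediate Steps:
$f = - \frac{4274}{3403}$ ($f = 92 \left(- \frac{1}{41}\right) + \left(-43 - 39\right) \left(- \frac{1}{83}\right) = - \frac{92}{41} - - \frac{82}{83} = - \frac{92}{41} + \frac{82}{83} = - \frac{4274}{3403} \approx -1.256$)
$n{\left(T,x \right)} = - \frac{4274}{3403}$
$\left(n{\left(-177,-145 \right)} + h{\left(157 \right)}\right) - 9374 = \left(- \frac{4274}{3403} - 24\right) - 9374 = - \frac{85946}{3403} - 9374 = - \frac{31985668}{3403}$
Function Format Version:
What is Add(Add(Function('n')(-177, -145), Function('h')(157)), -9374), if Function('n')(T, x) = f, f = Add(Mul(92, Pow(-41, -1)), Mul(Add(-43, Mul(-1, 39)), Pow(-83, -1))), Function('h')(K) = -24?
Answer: Rational(-31985668, 3403) ≈ -9399.3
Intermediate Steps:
f = Rational(-4274, 3403) (f = Add(Mul(92, Rational(-1, 41)), Mul(Add(-43, -39), Rational(-1, 83))) = Add(Rational(-92, 41), Mul(-82, Rational(-1, 83))) = Add(Rational(-92, 41), Rational(82, 83)) = Rational(-4274, 3403) ≈ -1.2560)
Function('n')(T, x) = Rational(-4274, 3403)
Add(Add(Function('n')(-177, -145), Function('h')(157)), -9374) = Add(Add(Rational(-4274, 3403), -24), -9374) = Add(Rational(-85946, 3403), -9374) = Rational(-31985668, 3403)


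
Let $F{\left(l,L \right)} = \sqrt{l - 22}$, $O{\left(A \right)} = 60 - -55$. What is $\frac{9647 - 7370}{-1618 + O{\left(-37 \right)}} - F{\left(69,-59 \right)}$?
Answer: $- \frac{253}{167} - \sqrt{47} \approx -8.3706$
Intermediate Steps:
$O{\left(A \right)} = 115$ ($O{\left(A \right)} = 60 + 55 = 115$)
$F{\left(l,L \right)} = \sqrt{-22 + l}$
$\frac{9647 - 7370}{-1618 + O{\left(-37 \right)}} - F{\left(69,-59 \right)} = \frac{9647 - 7370}{-1618 + 115} - \sqrt{-22 + 69} = \frac{2277}{-1503} - \sqrt{47} = 2277 \left(- \frac{1}{1503}\right) - \sqrt{47} = - \frac{253}{167} - \sqrt{47}$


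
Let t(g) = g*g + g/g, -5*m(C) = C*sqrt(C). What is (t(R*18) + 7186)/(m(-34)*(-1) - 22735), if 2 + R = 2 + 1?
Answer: -4269064625/12922044929 + 1276870*I*sqrt(34)/12922044929 ≈ -0.33037 + 0.00057618*I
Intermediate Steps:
R = 1 (R = -2 + (2 + 1) = -2 + 3 = 1)
m(C) = -C**(3/2)/5 (m(C) = -C*sqrt(C)/5 = -C**(3/2)/5)
t(g) = 1 + g**2 (t(g) = g**2 + 1 = 1 + g**2)
(t(R*18) + 7186)/(m(-34)*(-1) - 22735) = ((1 + (1*18)**2) + 7186)/(-(-34)*I*sqrt(34)/5*(-1) - 22735) = ((1 + 18**2) + 7186)/(-(-34)*I*sqrt(34)/5*(-1) - 22735) = ((1 + 324) + 7186)/((34*I*sqrt(34)/5)*(-1) - 22735) = (325 + 7186)/(-34*I*sqrt(34)/5 - 22735) = 7511/(-22735 - 34*I*sqrt(34)/5)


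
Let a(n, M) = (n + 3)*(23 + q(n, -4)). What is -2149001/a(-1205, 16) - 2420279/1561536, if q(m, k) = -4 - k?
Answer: 1644415696151/21585112128 ≈ 76.183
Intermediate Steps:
a(n, M) = 69 + 23*n (a(n, M) = (n + 3)*(23 + (-4 - 1*(-4))) = (3 + n)*(23 + (-4 + 4)) = (3 + n)*(23 + 0) = (3 + n)*23 = 69 + 23*n)
-2149001/a(-1205, 16) - 2420279/1561536 = -2149001/(69 + 23*(-1205)) - 2420279/1561536 = -2149001/(69 - 27715) - 2420279*1/1561536 = -2149001/(-27646) - 2420279/1561536 = -2149001*(-1/27646) - 2420279/1561536 = 2149001/27646 - 2420279/1561536 = 1644415696151/21585112128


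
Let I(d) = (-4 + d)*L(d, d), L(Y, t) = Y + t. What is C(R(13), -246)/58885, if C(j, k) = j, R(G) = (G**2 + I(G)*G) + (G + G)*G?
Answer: 3549/58885 ≈ 0.060270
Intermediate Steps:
I(d) = 2*d*(-4 + d) (I(d) = (-4 + d)*(d + d) = (-4 + d)*(2*d) = 2*d*(-4 + d))
R(G) = 3*G**2 + 2*G**2*(-4 + G) (R(G) = (G**2 + (2*G*(-4 + G))*G) + (G + G)*G = (G**2 + 2*G**2*(-4 + G)) + (2*G)*G = (G**2 + 2*G**2*(-4 + G)) + 2*G**2 = 3*G**2 + 2*G**2*(-4 + G))
C(R(13), -246)/58885 = (13**2*(-5 + 2*13))/58885 = (169*(-5 + 26))*(1/58885) = (169*21)*(1/58885) = 3549*(1/58885) = 3549/58885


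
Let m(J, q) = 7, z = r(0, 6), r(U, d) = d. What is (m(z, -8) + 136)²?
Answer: 20449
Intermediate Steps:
z = 6
(m(z, -8) + 136)² = (7 + 136)² = 143² = 20449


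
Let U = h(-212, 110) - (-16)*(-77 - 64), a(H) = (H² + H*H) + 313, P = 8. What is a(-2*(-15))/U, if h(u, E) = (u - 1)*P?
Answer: -2113/3960 ≈ -0.53359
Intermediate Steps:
h(u, E) = -8 + 8*u (h(u, E) = (u - 1)*8 = (-1 + u)*8 = -8 + 8*u)
a(H) = 313 + 2*H² (a(H) = (H² + H²) + 313 = 2*H² + 313 = 313 + 2*H²)
U = -3960 (U = (-8 + 8*(-212)) - (-16)*(-77 - 64) = (-8 - 1696) - (-16)*(-141) = -1704 - 1*2256 = -1704 - 2256 = -3960)
a(-2*(-15))/U = (313 + 2*(-2*(-15))²)/(-3960) = (313 + 2*30²)*(-1/3960) = (313 + 2*900)*(-1/3960) = (313 + 1800)*(-1/3960) = 2113*(-1/3960) = -2113/3960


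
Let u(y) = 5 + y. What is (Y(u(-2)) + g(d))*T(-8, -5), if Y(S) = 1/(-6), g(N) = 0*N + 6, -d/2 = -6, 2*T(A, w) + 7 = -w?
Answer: -35/6 ≈ -5.8333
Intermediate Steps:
T(A, w) = -7/2 - w/2 (T(A, w) = -7/2 + (-w)/2 = -7/2 - w/2)
d = 12 (d = -2*(-6) = 12)
g(N) = 6 (g(N) = 0 + 6 = 6)
Y(S) = -⅙
(Y(u(-2)) + g(d))*T(-8, -5) = (-⅙ + 6)*(-7/2 - ½*(-5)) = 35*(-7/2 + 5/2)/6 = (35/6)*(-1) = -35/6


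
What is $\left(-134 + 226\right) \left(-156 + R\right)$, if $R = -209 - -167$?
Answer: $-18216$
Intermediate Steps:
$R = -42$ ($R = -209 + 167 = -42$)
$\left(-134 + 226\right) \left(-156 + R\right) = \left(-134 + 226\right) \left(-156 - 42\right) = 92 \left(-198\right) = -18216$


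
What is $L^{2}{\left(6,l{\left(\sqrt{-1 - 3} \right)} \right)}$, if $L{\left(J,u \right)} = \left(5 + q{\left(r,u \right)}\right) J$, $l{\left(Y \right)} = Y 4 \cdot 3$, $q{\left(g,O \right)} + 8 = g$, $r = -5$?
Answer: $2304$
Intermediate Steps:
$q{\left(g,O \right)} = -8 + g$
$l{\left(Y \right)} = 12 Y$ ($l{\left(Y \right)} = 4 Y 3 = 12 Y$)
$L{\left(J,u \right)} = - 8 J$ ($L{\left(J,u \right)} = \left(5 - 13\right) J = - 8 J$)
$L^{2}{\left(6,l{\left(\sqrt{-1 - 3} \right)} \right)} = \left(\left(-8\right) 6\right)^{2} = \left(-48\right)^{2} = 2304$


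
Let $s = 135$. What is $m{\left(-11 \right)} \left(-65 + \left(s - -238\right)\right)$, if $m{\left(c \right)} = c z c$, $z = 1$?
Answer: $37268$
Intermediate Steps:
$m{\left(c \right)} = c^{2}$ ($m{\left(c \right)} = c 1 c = c c = c^{2}$)
$m{\left(-11 \right)} \left(-65 + \left(s - -238\right)\right) = \left(-11\right)^{2} \left(-65 + \left(135 - -238\right)\right) = 121 \left(-65 + \left(135 + 238\right)\right) = 121 \left(-65 + 373\right) = 121 \cdot 308 = 37268$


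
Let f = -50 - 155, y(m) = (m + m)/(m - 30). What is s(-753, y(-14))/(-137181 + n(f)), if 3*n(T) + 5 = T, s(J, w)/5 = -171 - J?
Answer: -2910/137251 ≈ -0.021202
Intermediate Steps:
y(m) = 2*m/(-30 + m) (y(m) = (2*m)/(-30 + m) = 2*m/(-30 + m))
f = -205
s(J, w) = -855 - 5*J (s(J, w) = 5*(-171 - J) = -855 - 5*J)
n(T) = -5/3 + T/3
s(-753, y(-14))/(-137181 + n(f)) = (-855 - 5*(-753))/(-137181 + (-5/3 + (⅓)*(-205))) = (-855 + 3765)/(-137181 + (-5/3 - 205/3)) = 2910/(-137181 - 70) = 2910/(-137251) = 2910*(-1/137251) = -2910/137251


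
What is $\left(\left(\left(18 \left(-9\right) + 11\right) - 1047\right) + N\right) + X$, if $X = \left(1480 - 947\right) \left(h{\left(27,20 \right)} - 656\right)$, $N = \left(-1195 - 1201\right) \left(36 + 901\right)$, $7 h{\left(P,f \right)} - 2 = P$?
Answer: $- \frac{18155829}{7} \approx -2.5937 \cdot 10^{6}$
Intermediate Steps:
$h{\left(P,f \right)} = \frac{2}{7} + \frac{P}{7}$
$N = -2245052$ ($N = \left(-2396\right) 937 = -2245052$)
$X = - \frac{2432079}{7}$ ($X = \left(1480 - 947\right) \left(\left(\frac{2}{7} + \frac{1}{7} \cdot 27\right) - 656\right) = 533 \left(\left(\frac{2}{7} + \frac{27}{7}\right) - 656\right) = 533 \left(\frac{29}{7} - 656\right) = 533 \left(- \frac{4563}{7}\right) = - \frac{2432079}{7} \approx -3.4744 \cdot 10^{5}$)
$\left(\left(\left(18 \left(-9\right) + 11\right) - 1047\right) + N\right) + X = \left(\left(\left(18 \left(-9\right) + 11\right) - 1047\right) - 2245052\right) - \frac{2432079}{7} = \left(\left(\left(-162 + 11\right) - 1047\right) - 2245052\right) - \frac{2432079}{7} = \left(\left(-151 - 1047\right) - 2245052\right) - \frac{2432079}{7} = \left(-1198 - 2245052\right) - \frac{2432079}{7} = -2246250 - \frac{2432079}{7} = - \frac{18155829}{7}$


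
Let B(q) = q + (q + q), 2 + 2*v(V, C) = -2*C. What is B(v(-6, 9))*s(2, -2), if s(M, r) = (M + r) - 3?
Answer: 90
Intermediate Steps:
v(V, C) = -1 - C (v(V, C) = -1 + (-2*C)/2 = -1 - C)
B(q) = 3*q (B(q) = q + 2*q = 3*q)
s(M, r) = -3 + M + r
B(v(-6, 9))*s(2, -2) = (3*(-1 - 1*9))*(-3 + 2 - 2) = (3*(-1 - 9))*(-3) = (3*(-10))*(-3) = -30*(-3) = 90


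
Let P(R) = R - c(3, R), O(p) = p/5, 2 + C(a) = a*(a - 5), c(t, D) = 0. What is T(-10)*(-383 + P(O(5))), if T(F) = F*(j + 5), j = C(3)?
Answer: -11460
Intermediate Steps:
C(a) = -2 + a*(-5 + a) (C(a) = -2 + a*(a - 5) = -2 + a*(-5 + a))
O(p) = p/5 (O(p) = p*(1/5) = p/5)
j = -8 (j = -2 + 3**2 - 5*3 = -2 + 9 - 15 = -8)
P(R) = R (P(R) = R - 1*0 = R + 0 = R)
T(F) = -3*F (T(F) = F*(-8 + 5) = F*(-3) = -3*F)
T(-10)*(-383 + P(O(5))) = (-3*(-10))*(-383 + (1/5)*5) = 30*(-383 + 1) = 30*(-382) = -11460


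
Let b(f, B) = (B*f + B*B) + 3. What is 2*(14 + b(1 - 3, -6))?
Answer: 130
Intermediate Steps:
b(f, B) = 3 + B² + B*f (b(f, B) = (B*f + B²) + 3 = (B² + B*f) + 3 = 3 + B² + B*f)
2*(14 + b(1 - 3, -6)) = 2*(14 + (3 + (-6)² - 6*(1 - 3))) = 2*(14 + (3 + 36 - 6*(-2))) = 2*(14 + (3 + 36 + 12)) = 2*(14 + 51) = 2*65 = 130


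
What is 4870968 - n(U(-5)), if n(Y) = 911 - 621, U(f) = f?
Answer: 4870678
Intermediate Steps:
n(Y) = 290
4870968 - n(U(-5)) = 4870968 - 1*290 = 4870968 - 290 = 4870678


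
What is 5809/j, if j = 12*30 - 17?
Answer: 5809/343 ≈ 16.936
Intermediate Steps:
j = 343 (j = 360 - 17 = 343)
5809/j = 5809/343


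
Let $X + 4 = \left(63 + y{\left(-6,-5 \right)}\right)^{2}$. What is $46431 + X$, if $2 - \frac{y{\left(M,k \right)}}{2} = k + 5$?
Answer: $50916$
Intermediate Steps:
$y{\left(M,k \right)} = -6 - 2 k$ ($y{\left(M,k \right)} = 4 - 2 \left(k + 5\right) = 4 - 2 \left(5 + k\right) = 4 - \left(10 + 2 k\right) = -6 - 2 k$)
$X = 4485$ ($X = -4 + \left(63 - -4\right)^{2} = -4 + \left(63 + \left(-6 + 10\right)\right)^{2} = -4 + \left(63 + 4\right)^{2} = -4 + 67^{2} = -4 + 4489 = 4485$)
$46431 + X = 46431 + 4485 = 50916$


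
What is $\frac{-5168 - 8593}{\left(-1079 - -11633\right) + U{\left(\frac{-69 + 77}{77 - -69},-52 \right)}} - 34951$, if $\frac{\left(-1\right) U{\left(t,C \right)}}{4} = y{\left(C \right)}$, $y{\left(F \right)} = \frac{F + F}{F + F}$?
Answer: $- \frac{368746811}{10550} \approx -34952.0$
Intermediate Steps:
$y{\left(F \right)} = 1$ ($y{\left(F \right)} = \frac{2 F}{2 F} = 2 F \frac{1}{2 F} = 1$)
$U{\left(t,C \right)} = -4$ ($U{\left(t,C \right)} = \left(-4\right) 1 = -4$)
$\frac{-5168 - 8593}{\left(-1079 - -11633\right) + U{\left(\frac{-69 + 77}{77 - -69},-52 \right)}} - 34951 = \frac{-5168 - 8593}{\left(-1079 - -11633\right) - 4} - 34951 = - \frac{13761}{\left(-1079 + 11633\right) - 4} - 34951 = - \frac{13761}{10554 - 4} - 34951 = - \frac{13761}{10550} - 34951 = - \frac{368746811}{10550}$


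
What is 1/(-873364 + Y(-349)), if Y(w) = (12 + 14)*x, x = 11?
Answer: -1/873078 ≈ -1.1454e-6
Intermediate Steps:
Y(w) = 286 (Y(w) = (12 + 14)*11 = 26*11 = 286)
1/(-873364 + Y(-349)) = 1/(-873364 + 286) = 1/(-873078) = -1/873078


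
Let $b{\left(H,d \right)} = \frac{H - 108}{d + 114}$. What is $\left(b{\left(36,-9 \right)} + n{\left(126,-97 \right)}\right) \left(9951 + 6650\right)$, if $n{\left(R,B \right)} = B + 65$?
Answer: $- \frac{18991544}{35} \approx -5.4262 \cdot 10^{5}$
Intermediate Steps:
$b{\left(H,d \right)} = \frac{-108 + H}{114 + d}$
$n{\left(R,B \right)} = 65 + B$
$\left(b{\left(36,-9 \right)} + n{\left(126,-97 \right)}\right) \left(9951 + 6650\right) = \left(\frac{-108 + 36}{114 - 9} + \left(65 - 97\right)\right) \left(9951 + 6650\right) = \left(\frac{1}{105} \left(-72\right) - 32\right) 16601 = \left(- \frac{24}{35} - 32\right) 16601 = \left(- \frac{1144}{35}\right) 16601 = - \frac{18991544}{35}$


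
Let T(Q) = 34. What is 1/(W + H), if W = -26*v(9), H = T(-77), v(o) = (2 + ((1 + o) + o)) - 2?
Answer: -1/460 ≈ -0.0021739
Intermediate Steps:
v(o) = 1 + 2*o (v(o) = (2 + (1 + 2*o)) - 2 = (3 + 2*o) - 2 = 1 + 2*o)
H = 34
W = -494 (W = -26*(1 + 2*9) = -26*(1 + 18) = -26*19 = -494)
1/(W + H) = 1/(-494 + 34) = 1/(-460) = -1/460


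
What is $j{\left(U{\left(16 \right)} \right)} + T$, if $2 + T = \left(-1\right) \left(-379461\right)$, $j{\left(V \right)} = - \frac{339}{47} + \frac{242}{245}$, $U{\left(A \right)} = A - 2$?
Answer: $\frac{4369398704}{11515} \approx 3.7945 \cdot 10^{5}$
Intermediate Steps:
$U{\left(A \right)} = -2 + A$ ($U{\left(A \right)} = A - 2 = -2 + A$)
$j{\left(V \right)} = - \frac{71681}{11515}$ ($j{\left(V \right)} = \left(-339\right) \frac{1}{47} + 242 \cdot \frac{1}{245} = - \frac{339}{47} + \frac{242}{245} = - \frac{71681}{11515}$)
$T = 379459$ ($T = -2 - -379461 = -2 + 379461 = 379459$)
$j{\left(U{\left(16 \right)} \right)} + T = - \frac{71681}{11515} + 379459 = \frac{4369398704}{11515}$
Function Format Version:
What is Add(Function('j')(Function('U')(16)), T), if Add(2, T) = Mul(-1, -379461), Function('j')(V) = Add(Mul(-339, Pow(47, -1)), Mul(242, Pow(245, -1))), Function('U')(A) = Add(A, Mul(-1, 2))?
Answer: Rational(4369398704, 11515) ≈ 3.7945e+5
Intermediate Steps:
Function('U')(A) = Add(-2, A) (Function('U')(A) = Add(A, -2) = Add(-2, A))
Function('j')(V) = Rational(-71681, 11515) (Function('j')(V) = Add(Mul(-339, Rational(1, 47)), Mul(242, Rational(1, 245))) = Add(Rational(-339, 47), Rational(242, 245)) = Rational(-71681, 11515))
T = 379459 (T = Add(-2, Mul(-1, -379461)) = Add(-2, 379461) = 379459)
Add(Function('j')(Function('U')(16)), T) = Add(Rational(-71681, 11515), 379459) = Rational(4369398704, 11515)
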